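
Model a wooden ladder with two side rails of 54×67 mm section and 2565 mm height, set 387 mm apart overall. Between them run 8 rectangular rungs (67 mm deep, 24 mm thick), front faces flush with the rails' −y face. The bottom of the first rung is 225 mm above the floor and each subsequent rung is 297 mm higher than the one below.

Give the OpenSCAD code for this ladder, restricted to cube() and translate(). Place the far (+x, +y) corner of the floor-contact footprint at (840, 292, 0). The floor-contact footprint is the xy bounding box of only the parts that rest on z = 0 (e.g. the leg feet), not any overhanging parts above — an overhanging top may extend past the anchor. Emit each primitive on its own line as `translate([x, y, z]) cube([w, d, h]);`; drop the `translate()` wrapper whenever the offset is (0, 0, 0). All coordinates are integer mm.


translate([453, 225, 0]) cube([54, 67, 2565]);
translate([786, 225, 0]) cube([54, 67, 2565]);
translate([507, 225, 225]) cube([279, 67, 24]);
translate([507, 225, 522]) cube([279, 67, 24]);
translate([507, 225, 819]) cube([279, 67, 24]);
translate([507, 225, 1116]) cube([279, 67, 24]);
translate([507, 225, 1413]) cube([279, 67, 24]);
translate([507, 225, 1710]) cube([279, 67, 24]);
translate([507, 225, 2007]) cube([279, 67, 24]);
translate([507, 225, 2304]) cube([279, 67, 24]);


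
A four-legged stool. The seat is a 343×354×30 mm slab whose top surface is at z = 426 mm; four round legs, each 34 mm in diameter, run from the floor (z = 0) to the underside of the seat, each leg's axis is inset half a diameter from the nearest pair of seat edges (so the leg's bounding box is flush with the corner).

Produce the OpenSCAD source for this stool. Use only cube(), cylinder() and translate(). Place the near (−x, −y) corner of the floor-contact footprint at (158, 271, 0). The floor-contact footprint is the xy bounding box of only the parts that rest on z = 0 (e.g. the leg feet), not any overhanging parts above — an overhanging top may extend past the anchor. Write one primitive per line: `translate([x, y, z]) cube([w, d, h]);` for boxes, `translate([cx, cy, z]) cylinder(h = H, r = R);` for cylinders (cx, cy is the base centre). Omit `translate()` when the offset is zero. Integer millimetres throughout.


translate([158, 271, 396]) cube([343, 354, 30]);
translate([175, 288, 0]) cylinder(h = 396, r = 17);
translate([484, 288, 0]) cylinder(h = 396, r = 17);
translate([175, 608, 0]) cylinder(h = 396, r = 17);
translate([484, 608, 0]) cylinder(h = 396, r = 17);


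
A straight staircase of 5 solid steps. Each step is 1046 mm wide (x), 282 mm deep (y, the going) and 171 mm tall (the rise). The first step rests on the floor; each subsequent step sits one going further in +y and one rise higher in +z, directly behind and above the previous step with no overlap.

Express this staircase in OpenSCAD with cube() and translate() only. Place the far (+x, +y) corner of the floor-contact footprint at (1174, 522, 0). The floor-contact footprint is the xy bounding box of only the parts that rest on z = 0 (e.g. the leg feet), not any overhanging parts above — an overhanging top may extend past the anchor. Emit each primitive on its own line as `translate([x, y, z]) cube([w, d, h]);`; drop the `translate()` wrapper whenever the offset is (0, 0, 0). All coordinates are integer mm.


translate([128, 240, 0]) cube([1046, 282, 171]);
translate([128, 522, 171]) cube([1046, 282, 171]);
translate([128, 804, 342]) cube([1046, 282, 171]);
translate([128, 1086, 513]) cube([1046, 282, 171]);
translate([128, 1368, 684]) cube([1046, 282, 171]);


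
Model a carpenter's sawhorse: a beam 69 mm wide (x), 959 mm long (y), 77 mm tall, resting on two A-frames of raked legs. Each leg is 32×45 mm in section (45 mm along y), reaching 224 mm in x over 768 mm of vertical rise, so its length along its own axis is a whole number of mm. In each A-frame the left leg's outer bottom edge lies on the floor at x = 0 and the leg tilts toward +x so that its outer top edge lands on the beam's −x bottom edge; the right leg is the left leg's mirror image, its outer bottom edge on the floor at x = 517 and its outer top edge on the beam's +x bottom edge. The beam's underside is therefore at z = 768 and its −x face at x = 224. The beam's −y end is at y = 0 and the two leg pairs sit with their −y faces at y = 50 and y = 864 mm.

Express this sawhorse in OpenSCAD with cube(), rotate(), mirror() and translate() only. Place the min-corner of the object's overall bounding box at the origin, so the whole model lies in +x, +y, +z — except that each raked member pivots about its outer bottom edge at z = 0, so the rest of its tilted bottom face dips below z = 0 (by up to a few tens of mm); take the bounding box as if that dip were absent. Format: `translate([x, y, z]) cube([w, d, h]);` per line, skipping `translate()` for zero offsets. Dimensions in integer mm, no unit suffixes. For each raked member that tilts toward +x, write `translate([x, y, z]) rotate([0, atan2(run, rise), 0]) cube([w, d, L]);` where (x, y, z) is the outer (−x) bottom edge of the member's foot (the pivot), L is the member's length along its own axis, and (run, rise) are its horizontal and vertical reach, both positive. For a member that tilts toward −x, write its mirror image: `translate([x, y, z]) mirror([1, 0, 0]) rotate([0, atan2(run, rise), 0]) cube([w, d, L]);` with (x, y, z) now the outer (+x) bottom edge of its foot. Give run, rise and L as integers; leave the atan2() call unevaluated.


translate([224, 0, 768]) cube([69, 959, 77]);
translate([0, 50, 0]) rotate([0, atan2(224, 768), 0]) cube([32, 45, 800]);
translate([517, 50, 0]) mirror([1, 0, 0]) rotate([0, atan2(224, 768), 0]) cube([32, 45, 800]);
translate([0, 864, 0]) rotate([0, atan2(224, 768), 0]) cube([32, 45, 800]);
translate([517, 864, 0]) mirror([1, 0, 0]) rotate([0, atan2(224, 768), 0]) cube([32, 45, 800]);


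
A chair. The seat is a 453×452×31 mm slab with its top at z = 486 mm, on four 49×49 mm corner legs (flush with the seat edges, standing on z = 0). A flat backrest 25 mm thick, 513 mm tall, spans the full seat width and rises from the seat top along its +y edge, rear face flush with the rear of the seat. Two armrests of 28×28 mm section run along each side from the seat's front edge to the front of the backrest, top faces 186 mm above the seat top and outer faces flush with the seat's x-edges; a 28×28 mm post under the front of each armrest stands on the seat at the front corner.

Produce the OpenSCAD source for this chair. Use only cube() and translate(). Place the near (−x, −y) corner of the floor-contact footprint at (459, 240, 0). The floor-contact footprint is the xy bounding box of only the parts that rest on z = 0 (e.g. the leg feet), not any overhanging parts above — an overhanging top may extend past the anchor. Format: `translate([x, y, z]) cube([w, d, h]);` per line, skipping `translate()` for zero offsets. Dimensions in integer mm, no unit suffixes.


// leg_h = 486 - 31 = 455
// arm post h = 186 - 28 = 158
translate([459, 240, 455]) cube([453, 452, 31]);
translate([459, 240, 0]) cube([49, 49, 455]);
translate([863, 240, 0]) cube([49, 49, 455]);
translate([459, 643, 0]) cube([49, 49, 455]);
translate([863, 643, 0]) cube([49, 49, 455]);
translate([459, 667, 486]) cube([453, 25, 513]);
translate([459, 240, 644]) cube([28, 427, 28]);
translate([884, 240, 644]) cube([28, 427, 28]);
translate([459, 240, 486]) cube([28, 28, 158]);
translate([884, 240, 486]) cube([28, 28, 158]);


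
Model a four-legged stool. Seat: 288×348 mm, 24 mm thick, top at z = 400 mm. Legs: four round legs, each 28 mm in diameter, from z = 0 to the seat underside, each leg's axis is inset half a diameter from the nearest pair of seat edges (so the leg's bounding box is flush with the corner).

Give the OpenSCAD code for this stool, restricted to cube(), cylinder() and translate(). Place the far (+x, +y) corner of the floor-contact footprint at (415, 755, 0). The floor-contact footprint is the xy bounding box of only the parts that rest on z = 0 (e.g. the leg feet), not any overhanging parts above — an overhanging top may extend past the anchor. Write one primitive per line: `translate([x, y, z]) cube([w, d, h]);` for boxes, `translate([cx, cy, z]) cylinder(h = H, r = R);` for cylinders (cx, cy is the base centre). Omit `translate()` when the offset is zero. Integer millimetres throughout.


translate([127, 407, 376]) cube([288, 348, 24]);
translate([141, 421, 0]) cylinder(h = 376, r = 14);
translate([401, 421, 0]) cylinder(h = 376, r = 14);
translate([141, 741, 0]) cylinder(h = 376, r = 14);
translate([401, 741, 0]) cylinder(h = 376, r = 14);


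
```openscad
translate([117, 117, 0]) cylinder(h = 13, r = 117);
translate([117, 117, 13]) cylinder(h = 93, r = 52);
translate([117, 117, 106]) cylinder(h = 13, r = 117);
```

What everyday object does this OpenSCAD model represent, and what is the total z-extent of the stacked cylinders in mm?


A spool. The overall height is 119 mm.

Three coaxial cylinders, large–small–large — a spool. Two 13 mm flanges and a 93 mm core give 13 + 93 + 13 = 119 mm.


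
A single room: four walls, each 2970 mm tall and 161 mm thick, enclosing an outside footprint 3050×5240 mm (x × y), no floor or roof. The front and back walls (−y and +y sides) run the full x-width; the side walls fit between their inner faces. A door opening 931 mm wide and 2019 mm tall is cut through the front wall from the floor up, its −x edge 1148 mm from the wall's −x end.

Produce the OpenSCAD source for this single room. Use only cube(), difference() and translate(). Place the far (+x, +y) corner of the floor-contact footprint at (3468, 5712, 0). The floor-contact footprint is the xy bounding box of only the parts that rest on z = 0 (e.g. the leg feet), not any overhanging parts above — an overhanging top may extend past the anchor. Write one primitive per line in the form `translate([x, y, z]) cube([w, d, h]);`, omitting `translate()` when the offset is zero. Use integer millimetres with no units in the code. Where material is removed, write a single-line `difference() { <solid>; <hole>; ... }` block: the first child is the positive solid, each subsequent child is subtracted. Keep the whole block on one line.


difference() { translate([418, 472, 0]) cube([3050, 161, 2970]); translate([1566, 472, 0]) cube([931, 161, 2019]); }
translate([418, 5551, 0]) cube([3050, 161, 2970]);
translate([418, 633, 0]) cube([161, 4918, 2970]);
translate([3307, 633, 0]) cube([161, 4918, 2970]);


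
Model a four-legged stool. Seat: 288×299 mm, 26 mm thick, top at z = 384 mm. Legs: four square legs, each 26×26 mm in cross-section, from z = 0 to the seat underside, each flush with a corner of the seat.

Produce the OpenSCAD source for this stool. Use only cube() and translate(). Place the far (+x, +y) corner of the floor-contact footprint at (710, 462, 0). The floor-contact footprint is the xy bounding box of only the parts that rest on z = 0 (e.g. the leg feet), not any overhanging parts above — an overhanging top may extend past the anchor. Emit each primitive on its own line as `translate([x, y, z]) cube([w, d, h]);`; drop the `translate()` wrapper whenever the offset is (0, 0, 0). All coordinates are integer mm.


translate([422, 163, 358]) cube([288, 299, 26]);
translate([422, 163, 0]) cube([26, 26, 358]);
translate([684, 163, 0]) cube([26, 26, 358]);
translate([422, 436, 0]) cube([26, 26, 358]);
translate([684, 436, 0]) cube([26, 26, 358]);


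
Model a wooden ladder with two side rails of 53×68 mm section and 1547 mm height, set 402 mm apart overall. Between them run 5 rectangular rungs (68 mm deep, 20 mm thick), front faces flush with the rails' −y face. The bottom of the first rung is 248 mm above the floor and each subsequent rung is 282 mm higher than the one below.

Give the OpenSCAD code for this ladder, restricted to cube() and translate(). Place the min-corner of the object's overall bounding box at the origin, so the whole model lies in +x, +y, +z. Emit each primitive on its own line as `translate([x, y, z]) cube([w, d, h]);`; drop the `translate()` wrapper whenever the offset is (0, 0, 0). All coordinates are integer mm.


cube([53, 68, 1547]);
translate([349, 0, 0]) cube([53, 68, 1547]);
translate([53, 0, 248]) cube([296, 68, 20]);
translate([53, 0, 530]) cube([296, 68, 20]);
translate([53, 0, 812]) cube([296, 68, 20]);
translate([53, 0, 1094]) cube([296, 68, 20]);
translate([53, 0, 1376]) cube([296, 68, 20]);


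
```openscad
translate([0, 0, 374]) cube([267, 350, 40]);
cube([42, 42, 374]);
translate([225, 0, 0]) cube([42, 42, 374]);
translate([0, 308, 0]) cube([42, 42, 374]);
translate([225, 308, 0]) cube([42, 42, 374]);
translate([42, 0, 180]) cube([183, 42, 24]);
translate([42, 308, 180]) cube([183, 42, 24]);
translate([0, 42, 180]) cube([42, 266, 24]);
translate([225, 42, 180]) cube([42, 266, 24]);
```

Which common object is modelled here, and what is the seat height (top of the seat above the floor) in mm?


A stool. The seat height is 414 mm.

A 267×350×40 slab at z = 374 on four corner posts — a stool. The seat top is 374 + 40 = 414 mm.


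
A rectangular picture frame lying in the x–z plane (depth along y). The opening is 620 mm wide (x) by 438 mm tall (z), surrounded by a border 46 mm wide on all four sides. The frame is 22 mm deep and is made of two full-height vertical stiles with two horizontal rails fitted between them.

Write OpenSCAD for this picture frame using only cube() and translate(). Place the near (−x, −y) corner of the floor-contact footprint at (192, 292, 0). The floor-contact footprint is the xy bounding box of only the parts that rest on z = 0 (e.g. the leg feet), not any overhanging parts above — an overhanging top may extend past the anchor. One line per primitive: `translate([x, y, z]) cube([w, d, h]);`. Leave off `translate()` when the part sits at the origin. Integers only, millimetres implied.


translate([192, 292, 0]) cube([46, 22, 530]);
translate([858, 292, 0]) cube([46, 22, 530]);
translate([238, 292, 0]) cube([620, 22, 46]);
translate([238, 292, 484]) cube([620, 22, 46]);


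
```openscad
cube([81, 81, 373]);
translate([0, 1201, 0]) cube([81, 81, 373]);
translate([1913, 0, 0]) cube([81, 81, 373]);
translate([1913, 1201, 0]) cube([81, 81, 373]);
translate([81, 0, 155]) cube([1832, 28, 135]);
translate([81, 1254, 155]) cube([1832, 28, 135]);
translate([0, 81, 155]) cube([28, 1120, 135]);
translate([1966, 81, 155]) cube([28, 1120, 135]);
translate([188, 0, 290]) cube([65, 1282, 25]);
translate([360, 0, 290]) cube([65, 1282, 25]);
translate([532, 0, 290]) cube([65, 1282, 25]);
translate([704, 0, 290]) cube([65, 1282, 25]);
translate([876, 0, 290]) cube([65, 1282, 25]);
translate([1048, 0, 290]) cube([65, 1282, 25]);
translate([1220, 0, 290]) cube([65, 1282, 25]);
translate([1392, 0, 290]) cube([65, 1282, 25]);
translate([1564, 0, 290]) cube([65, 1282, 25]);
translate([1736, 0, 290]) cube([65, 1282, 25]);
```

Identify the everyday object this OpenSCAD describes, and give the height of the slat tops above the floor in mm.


A bed frame. The slat-top height is 315 mm.

Four posts, four rails, and a row of slats — a bed frame. Slats sit on the rails at z = 155 + 135 = 290; with slat thickness 25, the top is 315 mm.


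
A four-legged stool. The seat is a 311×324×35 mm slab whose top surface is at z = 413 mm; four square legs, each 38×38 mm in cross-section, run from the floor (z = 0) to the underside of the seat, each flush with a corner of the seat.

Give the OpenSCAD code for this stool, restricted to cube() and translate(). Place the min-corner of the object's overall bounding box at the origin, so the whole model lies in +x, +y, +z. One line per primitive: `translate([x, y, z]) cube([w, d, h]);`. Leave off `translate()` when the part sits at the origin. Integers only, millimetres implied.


translate([0, 0, 378]) cube([311, 324, 35]);
cube([38, 38, 378]);
translate([273, 0, 0]) cube([38, 38, 378]);
translate([0, 286, 0]) cube([38, 38, 378]);
translate([273, 286, 0]) cube([38, 38, 378]);


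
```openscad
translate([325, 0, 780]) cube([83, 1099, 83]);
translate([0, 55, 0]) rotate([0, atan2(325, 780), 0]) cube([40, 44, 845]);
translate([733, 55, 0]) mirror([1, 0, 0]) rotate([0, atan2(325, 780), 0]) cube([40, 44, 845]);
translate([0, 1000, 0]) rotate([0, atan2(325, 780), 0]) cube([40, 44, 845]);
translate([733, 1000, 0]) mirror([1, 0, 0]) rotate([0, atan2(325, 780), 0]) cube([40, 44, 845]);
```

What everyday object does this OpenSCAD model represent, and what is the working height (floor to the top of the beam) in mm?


A sawhorse. The overall height is 863 mm.

A beam across two mirrored pairs of raked legs — a sawhorse. The beam's underside is at z = 780 (matching the legs' vertical rise in atan2(325, 780)) and the beam is 83 mm tall, so its top is at 780 + 83 = 863 mm. The raked legs top out at the beam's underside, so that is the highest point.


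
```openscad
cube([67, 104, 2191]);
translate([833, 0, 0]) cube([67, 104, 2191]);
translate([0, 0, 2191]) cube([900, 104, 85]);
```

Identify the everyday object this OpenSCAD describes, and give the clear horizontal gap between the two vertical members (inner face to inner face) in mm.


A door frame. The clear opening width is 766 mm.

Two 2191 mm tall posts with a header on top — a door frame. The left jamb is 67 mm wide at x = 0; the right jamb starts at x = 833. The clear opening is 833 − 67 = 766 mm.


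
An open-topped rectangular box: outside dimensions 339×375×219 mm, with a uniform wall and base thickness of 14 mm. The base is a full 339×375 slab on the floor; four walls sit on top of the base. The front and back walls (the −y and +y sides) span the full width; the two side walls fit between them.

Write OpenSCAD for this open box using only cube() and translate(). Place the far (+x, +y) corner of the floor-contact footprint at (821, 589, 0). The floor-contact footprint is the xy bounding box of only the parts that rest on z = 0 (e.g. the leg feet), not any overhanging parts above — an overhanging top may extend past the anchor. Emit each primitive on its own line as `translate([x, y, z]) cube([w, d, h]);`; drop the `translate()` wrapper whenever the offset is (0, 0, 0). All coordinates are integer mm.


translate([482, 214, 0]) cube([339, 375, 14]);
translate([482, 214, 14]) cube([339, 14, 205]);
translate([482, 575, 14]) cube([339, 14, 205]);
translate([482, 228, 14]) cube([14, 347, 205]);
translate([807, 228, 14]) cube([14, 347, 205]);


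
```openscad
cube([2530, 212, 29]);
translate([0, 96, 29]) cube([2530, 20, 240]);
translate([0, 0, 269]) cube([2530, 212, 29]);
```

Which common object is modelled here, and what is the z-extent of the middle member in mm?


An I-beam. The web height is 240 mm.

Two wide flanges with a thin centred web — an I-beam. Overall 298 mm minus two 29 mm flanges gives a web of 298 − 2·29 = 240 mm.


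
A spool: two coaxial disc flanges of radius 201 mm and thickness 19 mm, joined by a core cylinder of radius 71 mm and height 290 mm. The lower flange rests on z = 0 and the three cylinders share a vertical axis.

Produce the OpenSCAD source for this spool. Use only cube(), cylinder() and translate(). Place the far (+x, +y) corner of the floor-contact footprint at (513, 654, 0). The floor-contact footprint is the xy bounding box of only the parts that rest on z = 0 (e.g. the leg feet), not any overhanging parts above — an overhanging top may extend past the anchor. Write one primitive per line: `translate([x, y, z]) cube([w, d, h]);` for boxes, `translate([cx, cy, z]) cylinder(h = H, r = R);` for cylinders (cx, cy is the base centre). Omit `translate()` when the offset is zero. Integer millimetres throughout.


translate([312, 453, 0]) cylinder(h = 19, r = 201);
translate([312, 453, 19]) cylinder(h = 290, r = 71);
translate([312, 453, 309]) cylinder(h = 19, r = 201);


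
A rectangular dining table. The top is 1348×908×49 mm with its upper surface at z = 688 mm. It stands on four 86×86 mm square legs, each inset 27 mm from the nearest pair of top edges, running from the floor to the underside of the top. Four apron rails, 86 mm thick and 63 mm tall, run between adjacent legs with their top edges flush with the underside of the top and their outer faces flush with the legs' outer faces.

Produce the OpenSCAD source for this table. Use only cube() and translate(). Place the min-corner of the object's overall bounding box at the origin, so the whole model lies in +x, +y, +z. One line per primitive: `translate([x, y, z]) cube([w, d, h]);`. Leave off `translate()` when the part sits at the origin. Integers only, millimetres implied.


translate([0, 0, 639]) cube([1348, 908, 49]);
translate([27, 27, 0]) cube([86, 86, 639]);
translate([1235, 27, 0]) cube([86, 86, 639]);
translate([27, 795, 0]) cube([86, 86, 639]);
translate([1235, 795, 0]) cube([86, 86, 639]);
translate([113, 27, 576]) cube([1122, 86, 63]);
translate([113, 795, 576]) cube([1122, 86, 63]);
translate([27, 113, 576]) cube([86, 682, 63]);
translate([1235, 113, 576]) cube([86, 682, 63]);


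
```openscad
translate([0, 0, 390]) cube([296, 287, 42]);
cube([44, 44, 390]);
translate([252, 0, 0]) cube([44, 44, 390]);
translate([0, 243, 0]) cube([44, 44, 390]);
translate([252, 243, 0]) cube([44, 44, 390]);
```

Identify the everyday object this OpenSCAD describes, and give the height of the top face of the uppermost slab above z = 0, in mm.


A stool. The seat height is 432 mm.

A 296×287×42 slab at z = 390 on four corner posts — a stool. The seat top is 390 + 42 = 432 mm.


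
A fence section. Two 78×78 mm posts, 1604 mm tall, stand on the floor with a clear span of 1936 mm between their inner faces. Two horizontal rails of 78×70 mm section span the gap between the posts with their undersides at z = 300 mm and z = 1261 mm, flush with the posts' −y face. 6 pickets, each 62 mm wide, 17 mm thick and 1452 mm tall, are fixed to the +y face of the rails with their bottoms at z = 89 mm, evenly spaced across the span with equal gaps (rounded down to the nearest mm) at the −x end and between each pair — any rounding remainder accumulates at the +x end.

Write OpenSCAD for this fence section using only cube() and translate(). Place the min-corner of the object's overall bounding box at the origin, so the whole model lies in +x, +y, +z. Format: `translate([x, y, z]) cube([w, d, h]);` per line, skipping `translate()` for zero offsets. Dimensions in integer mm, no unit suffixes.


cube([78, 78, 1604]);
translate([2014, 0, 0]) cube([78, 78, 1604]);
translate([78, 0, 300]) cube([1936, 78, 70]);
translate([78, 0, 1261]) cube([1936, 78, 70]);
translate([301, 78, 89]) cube([62, 17, 1452]);
translate([586, 78, 89]) cube([62, 17, 1452]);
translate([871, 78, 89]) cube([62, 17, 1452]);
translate([1156, 78, 89]) cube([62, 17, 1452]);
translate([1441, 78, 89]) cube([62, 17, 1452]);
translate([1726, 78, 89]) cube([62, 17, 1452]);


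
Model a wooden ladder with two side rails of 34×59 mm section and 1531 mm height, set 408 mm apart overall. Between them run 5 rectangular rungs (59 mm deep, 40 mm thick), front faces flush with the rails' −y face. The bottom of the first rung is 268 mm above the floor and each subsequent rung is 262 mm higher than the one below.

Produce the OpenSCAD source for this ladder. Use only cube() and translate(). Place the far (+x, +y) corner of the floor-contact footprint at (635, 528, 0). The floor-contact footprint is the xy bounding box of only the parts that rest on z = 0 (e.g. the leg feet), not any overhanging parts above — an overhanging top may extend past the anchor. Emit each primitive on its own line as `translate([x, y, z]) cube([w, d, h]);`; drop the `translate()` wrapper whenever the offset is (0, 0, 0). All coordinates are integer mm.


translate([227, 469, 0]) cube([34, 59, 1531]);
translate([601, 469, 0]) cube([34, 59, 1531]);
translate([261, 469, 268]) cube([340, 59, 40]);
translate([261, 469, 530]) cube([340, 59, 40]);
translate([261, 469, 792]) cube([340, 59, 40]);
translate([261, 469, 1054]) cube([340, 59, 40]);
translate([261, 469, 1316]) cube([340, 59, 40]);


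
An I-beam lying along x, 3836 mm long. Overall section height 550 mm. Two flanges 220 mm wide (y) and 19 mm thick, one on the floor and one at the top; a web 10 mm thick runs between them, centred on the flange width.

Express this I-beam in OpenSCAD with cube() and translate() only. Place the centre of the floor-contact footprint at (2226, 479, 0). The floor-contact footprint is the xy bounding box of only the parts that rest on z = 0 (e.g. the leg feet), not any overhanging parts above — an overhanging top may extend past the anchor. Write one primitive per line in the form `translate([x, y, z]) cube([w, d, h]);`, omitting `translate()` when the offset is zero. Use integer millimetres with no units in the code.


translate([308, 369, 0]) cube([3836, 220, 19]);
translate([308, 474, 19]) cube([3836, 10, 512]);
translate([308, 369, 531]) cube([3836, 220, 19]);


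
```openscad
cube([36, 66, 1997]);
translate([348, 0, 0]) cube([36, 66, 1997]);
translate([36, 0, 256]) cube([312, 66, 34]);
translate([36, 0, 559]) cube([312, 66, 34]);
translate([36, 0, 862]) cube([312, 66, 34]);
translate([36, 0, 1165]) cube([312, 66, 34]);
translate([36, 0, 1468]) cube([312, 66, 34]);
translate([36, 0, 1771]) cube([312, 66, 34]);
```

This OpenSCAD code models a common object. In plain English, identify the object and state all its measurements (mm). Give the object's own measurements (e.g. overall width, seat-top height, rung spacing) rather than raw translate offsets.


A straight ladder. Two 36×66 mm vertical rails, 1997 mm tall, stand 384 mm apart (outside-to-outside) with their front faces coplanar on the −y side. 6 rungs, each 66 mm deep and 34 mm tall, span between the inner faces of the rails, front faces flush with the rails. The lowest rung's underside is at z = 256 mm and rungs are spaced 303 mm apart (underside to underside).


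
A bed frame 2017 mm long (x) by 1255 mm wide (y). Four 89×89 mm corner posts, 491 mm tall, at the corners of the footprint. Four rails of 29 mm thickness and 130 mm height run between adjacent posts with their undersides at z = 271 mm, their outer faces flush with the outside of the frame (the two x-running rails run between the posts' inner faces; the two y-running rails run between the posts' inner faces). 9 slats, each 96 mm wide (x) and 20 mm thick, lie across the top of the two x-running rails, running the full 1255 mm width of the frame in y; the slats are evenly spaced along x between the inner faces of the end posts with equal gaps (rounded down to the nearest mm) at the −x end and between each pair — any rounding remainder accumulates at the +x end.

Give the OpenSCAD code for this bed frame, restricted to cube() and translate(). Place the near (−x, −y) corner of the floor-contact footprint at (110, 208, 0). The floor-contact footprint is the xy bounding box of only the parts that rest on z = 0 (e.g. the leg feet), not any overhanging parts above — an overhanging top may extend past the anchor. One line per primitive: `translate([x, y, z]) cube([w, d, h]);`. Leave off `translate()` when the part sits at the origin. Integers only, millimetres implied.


// slat z = rail_z + rail_h = 271 + 130 = 401
// slat gap = ⌊(1839 − 9·96) / 10⌋ = 97
translate([110, 208, 0]) cube([89, 89, 491]);
translate([110, 1374, 0]) cube([89, 89, 491]);
translate([2038, 208, 0]) cube([89, 89, 491]);
translate([2038, 1374, 0]) cube([89, 89, 491]);
translate([199, 208, 271]) cube([1839, 29, 130]);
translate([199, 1434, 271]) cube([1839, 29, 130]);
translate([110, 297, 271]) cube([29, 1077, 130]);
translate([2098, 297, 271]) cube([29, 1077, 130]);
translate([296, 208, 401]) cube([96, 1255, 20]);
translate([489, 208, 401]) cube([96, 1255, 20]);
translate([682, 208, 401]) cube([96, 1255, 20]);
translate([875, 208, 401]) cube([96, 1255, 20]);
translate([1068, 208, 401]) cube([96, 1255, 20]);
translate([1261, 208, 401]) cube([96, 1255, 20]);
translate([1454, 208, 401]) cube([96, 1255, 20]);
translate([1647, 208, 401]) cube([96, 1255, 20]);
translate([1840, 208, 401]) cube([96, 1255, 20]);


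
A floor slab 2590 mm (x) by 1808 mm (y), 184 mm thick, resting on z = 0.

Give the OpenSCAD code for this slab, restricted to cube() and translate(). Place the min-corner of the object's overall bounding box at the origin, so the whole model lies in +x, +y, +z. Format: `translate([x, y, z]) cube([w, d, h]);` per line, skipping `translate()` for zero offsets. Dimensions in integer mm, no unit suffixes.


cube([2590, 1808, 184]);


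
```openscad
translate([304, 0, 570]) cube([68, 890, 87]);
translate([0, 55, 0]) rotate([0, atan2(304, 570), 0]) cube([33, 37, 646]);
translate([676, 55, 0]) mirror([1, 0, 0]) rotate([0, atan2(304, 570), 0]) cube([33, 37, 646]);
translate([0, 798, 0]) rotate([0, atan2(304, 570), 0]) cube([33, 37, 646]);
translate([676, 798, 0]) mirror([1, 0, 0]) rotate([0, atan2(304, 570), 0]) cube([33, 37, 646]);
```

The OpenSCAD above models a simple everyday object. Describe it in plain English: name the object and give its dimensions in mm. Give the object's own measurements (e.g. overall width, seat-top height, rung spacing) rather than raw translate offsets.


A sawhorse. A 68×890×87 mm beam (x, y, z) sits on two A-frame leg pairs. Each pair is two raked legs of 33×37 mm section (37 mm along y) splaying symmetrically in x. Each leg rises 570 mm vertically over 304 mm of horizontal reach and is 646 mm long along its own axis. Every leg's outer bottom edge rests on the floor and its outer top edge meets a bottom edge of the beam — the left legs (tilting toward +x) meet the beam's −x bottom edge, the right legs (their mirror images, tilting toward −x) meet its +x bottom edge — so the leg tops tuck under the beam, the beam's underside is 570 mm above the floor, and the feet are 676 mm apart outside-to-outside with the beam centred between them. The two leg pairs are set in 55 mm from either end of the beam.


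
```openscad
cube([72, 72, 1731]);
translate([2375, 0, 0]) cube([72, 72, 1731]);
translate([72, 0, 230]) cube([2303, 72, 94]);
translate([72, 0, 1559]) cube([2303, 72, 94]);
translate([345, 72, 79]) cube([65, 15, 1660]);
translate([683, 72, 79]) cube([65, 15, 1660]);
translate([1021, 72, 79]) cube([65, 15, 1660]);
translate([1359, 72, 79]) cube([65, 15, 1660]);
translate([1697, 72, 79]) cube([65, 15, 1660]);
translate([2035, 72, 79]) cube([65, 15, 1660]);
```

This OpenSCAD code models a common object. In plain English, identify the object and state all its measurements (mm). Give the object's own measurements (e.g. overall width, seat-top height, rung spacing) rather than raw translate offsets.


A fence section. Two 72×72 mm posts, 1731 mm tall, stand on the floor with a clear span of 2303 mm between their inner faces. Two horizontal rails of 72×94 mm section span the gap between the posts with their undersides at z = 230 mm and z = 1559 mm, flush with the posts' −y face. 6 pickets, each 65 mm wide, 15 mm thick and 1660 mm tall, are fixed to the +y face of the rails with their bottoms at z = 79 mm, spaced across the span with a 273 mm gap after the −x post and between neighbouring pickets, with 275 mm left before the +x post.


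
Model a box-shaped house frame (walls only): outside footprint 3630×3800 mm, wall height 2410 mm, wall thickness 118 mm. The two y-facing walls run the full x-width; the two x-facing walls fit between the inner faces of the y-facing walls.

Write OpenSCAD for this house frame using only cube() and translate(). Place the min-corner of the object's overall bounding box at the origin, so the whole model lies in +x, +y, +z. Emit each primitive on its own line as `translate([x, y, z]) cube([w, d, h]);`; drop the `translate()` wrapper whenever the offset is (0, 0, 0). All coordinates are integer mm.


cube([3630, 118, 2410]);
translate([0, 3682, 0]) cube([3630, 118, 2410]);
translate([0, 118, 0]) cube([118, 3564, 2410]);
translate([3512, 118, 0]) cube([118, 3564, 2410]);


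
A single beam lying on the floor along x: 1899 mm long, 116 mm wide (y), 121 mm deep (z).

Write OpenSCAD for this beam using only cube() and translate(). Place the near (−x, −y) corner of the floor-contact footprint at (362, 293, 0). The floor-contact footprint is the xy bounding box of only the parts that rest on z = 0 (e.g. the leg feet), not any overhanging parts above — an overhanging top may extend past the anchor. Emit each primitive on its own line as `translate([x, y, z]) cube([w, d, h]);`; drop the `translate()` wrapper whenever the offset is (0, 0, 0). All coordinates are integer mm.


translate([362, 293, 0]) cube([1899, 116, 121]);


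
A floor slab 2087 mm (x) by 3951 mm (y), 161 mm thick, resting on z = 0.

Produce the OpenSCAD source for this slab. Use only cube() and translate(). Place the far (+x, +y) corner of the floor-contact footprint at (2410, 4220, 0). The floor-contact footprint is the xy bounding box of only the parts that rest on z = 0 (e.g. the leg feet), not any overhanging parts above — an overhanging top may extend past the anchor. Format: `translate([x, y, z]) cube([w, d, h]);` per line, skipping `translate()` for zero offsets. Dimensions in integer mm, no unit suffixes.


translate([323, 269, 0]) cube([2087, 3951, 161]);


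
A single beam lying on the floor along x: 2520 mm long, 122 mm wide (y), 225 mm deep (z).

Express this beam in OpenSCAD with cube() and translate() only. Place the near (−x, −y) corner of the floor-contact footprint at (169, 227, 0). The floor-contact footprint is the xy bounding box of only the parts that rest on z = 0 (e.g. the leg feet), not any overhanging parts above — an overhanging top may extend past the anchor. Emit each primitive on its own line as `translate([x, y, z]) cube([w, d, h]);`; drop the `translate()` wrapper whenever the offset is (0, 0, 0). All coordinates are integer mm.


translate([169, 227, 0]) cube([2520, 122, 225]);


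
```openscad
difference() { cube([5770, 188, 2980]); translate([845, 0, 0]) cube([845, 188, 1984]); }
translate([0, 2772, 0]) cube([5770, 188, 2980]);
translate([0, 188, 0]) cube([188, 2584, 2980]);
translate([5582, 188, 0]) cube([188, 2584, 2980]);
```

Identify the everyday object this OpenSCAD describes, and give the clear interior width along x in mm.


A single room. The interior width is 5394 mm.

Four walls enclosing a rectangle with a door in the front wall — a room. Outside width 5770 minus two 188 mm walls gives 5394 mm.


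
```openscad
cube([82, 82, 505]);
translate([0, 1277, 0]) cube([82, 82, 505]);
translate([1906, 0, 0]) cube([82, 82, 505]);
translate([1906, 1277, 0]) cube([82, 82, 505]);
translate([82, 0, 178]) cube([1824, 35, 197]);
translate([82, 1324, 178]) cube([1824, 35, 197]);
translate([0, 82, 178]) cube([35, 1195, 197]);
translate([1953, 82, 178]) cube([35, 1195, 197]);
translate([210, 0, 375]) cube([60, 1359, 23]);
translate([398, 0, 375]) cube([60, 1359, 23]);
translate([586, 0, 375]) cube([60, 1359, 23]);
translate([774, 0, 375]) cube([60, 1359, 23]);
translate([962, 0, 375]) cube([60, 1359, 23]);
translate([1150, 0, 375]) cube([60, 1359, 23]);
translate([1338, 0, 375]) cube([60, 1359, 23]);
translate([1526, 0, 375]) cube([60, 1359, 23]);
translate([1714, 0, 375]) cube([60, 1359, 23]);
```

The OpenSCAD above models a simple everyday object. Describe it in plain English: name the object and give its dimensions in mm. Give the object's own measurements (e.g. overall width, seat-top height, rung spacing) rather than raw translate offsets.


A bed frame 1988 mm long (x) by 1359 mm wide (y). Four 82×82 mm corner posts, 505 mm tall, at the corners of the footprint. Four rails of 35 mm thickness and 197 mm height run between adjacent posts with their undersides at z = 178 mm, their outer faces flush with the outside of the frame (the two x-running rails run between the posts' inner faces; the two y-running rails run between the posts' inner faces). 9 slats, each 60 mm wide (x) and 23 mm thick, lie across the top of the two x-running rails, running the full 1359 mm width of the frame in y; along x they sit between the end posts with a 128 mm gap after the −x posts and between neighbouring slats, leaving 132 mm before the +x posts.


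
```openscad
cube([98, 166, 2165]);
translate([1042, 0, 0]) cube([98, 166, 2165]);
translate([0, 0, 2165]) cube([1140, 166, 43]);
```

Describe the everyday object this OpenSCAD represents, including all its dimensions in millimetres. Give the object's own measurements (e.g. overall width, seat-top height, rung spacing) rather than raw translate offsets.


A door frame. The clear opening is 944 mm wide and 2165 mm high. Two 98 mm wide jambs, 166 mm deep, stand either side of the opening from the floor to the top of the opening. A 43 mm thick head sits across the top of both jambs, spanning the full outside width of the frame.


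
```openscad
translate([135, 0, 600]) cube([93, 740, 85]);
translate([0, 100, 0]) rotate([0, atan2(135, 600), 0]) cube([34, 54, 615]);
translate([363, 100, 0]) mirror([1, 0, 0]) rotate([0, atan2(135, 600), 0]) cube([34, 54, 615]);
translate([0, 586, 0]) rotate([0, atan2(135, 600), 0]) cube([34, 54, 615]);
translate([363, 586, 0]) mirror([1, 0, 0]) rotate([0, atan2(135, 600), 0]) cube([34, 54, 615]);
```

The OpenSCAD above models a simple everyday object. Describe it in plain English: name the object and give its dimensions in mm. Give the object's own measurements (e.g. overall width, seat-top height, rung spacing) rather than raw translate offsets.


A sawhorse. A 93×740×85 mm beam (x, y, z) sits on two A-frame leg pairs. Each pair is two raked legs of 34×54 mm section (54 mm along y) splaying symmetrically in x. Each leg rises 600 mm vertically over 135 mm of horizontal reach and is 615 mm long along its own axis. Every leg's outer bottom edge rests on the floor and its outer top edge meets a bottom edge of the beam — the left legs (tilting toward +x) meet the beam's −x bottom edge, the right legs (their mirror images, tilting toward −x) meet its +x bottom edge — so the leg tops tuck under the beam, the beam's underside is 600 mm above the floor, and the feet are 363 mm apart outside-to-outside with the beam centred between them. The two leg pairs are set in 100 mm from either end of the beam.


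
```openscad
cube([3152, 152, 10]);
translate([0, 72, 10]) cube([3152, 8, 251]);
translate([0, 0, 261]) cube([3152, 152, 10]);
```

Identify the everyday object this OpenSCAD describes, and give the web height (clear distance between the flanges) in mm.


An I-beam. The web height is 251 mm.

Two wide flanges with a thin centred web — an I-beam. Overall 271 mm minus two 10 mm flanges gives a web of 271 − 2·10 = 251 mm.


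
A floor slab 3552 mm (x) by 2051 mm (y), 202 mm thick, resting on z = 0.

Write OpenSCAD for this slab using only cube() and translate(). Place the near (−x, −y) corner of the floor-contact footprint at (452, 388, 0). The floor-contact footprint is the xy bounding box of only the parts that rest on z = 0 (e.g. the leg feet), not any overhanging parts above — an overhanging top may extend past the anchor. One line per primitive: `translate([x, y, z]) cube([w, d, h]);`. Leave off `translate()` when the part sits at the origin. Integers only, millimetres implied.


translate([452, 388, 0]) cube([3552, 2051, 202]);


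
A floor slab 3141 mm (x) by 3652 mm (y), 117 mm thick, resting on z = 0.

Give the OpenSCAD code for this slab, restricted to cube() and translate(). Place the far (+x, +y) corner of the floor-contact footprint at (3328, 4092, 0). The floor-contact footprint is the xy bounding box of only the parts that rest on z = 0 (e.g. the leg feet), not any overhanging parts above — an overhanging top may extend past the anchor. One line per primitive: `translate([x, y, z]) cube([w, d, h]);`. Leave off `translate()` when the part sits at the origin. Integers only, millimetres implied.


translate([187, 440, 0]) cube([3141, 3652, 117]);


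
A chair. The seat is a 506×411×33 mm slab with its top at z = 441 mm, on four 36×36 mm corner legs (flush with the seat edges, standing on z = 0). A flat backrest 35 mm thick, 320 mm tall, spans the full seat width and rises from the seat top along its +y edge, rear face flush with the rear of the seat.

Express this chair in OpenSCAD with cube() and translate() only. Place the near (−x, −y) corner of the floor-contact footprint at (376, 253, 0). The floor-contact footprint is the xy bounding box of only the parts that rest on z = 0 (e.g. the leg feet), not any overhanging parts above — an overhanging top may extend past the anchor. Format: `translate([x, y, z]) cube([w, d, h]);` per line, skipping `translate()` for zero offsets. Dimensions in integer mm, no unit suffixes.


// leg_h = 441 - 33 = 408
translate([376, 253, 408]) cube([506, 411, 33]);
translate([376, 253, 0]) cube([36, 36, 408]);
translate([846, 253, 0]) cube([36, 36, 408]);
translate([376, 628, 0]) cube([36, 36, 408]);
translate([846, 628, 0]) cube([36, 36, 408]);
translate([376, 629, 441]) cube([506, 35, 320]);
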